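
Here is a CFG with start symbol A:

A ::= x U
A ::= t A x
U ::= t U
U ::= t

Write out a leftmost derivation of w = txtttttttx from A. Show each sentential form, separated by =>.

A => tAx   [A ::= t A x]
tAx => txUx   [A ::= x U]
txUx => txtUx   [U ::= t U]
txtUx => txttUx   [U ::= t U]
txttUx => txtttUx   [U ::= t U]
txtttUx => txttttUx   [U ::= t U]
txttttUx => txtttttUx   [U ::= t U]
txtttttUx => txttttttUx   [U ::= t U]
txttttttUx => txtttttttx   [U ::= t]

A => tAx => txUx => txtUx => txttUx => txtttUx => txttttUx => txtttttUx => txttttttUx => txtttttttx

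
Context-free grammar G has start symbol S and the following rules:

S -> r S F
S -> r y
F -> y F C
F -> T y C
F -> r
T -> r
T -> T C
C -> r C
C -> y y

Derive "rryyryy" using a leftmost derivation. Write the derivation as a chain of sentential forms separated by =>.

S => rSF => rryF => rryyFC => rryyrC => rryyryy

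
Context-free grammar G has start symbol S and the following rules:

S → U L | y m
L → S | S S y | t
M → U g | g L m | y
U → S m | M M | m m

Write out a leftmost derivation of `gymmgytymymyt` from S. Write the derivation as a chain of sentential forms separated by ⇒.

S ⇒ UL   [S → U L]
UL ⇒ MML   [U → M M]
MML ⇒ gLmML   [M → g L m]
gLmML ⇒ gSSymML   [L → S S y]
gSSymML ⇒ gULSymML   [S → U L]
gULSymML ⇒ gMMLSymML   [U → M M]
gMMLSymML ⇒ gUgMLSymML   [M → U g]
gUgMLSymML ⇒ gSmgMLSymML   [U → S m]
gSmgMLSymML ⇒ gymmgMLSymML   [S → y m]
gymmgMLSymML ⇒ gymmgyLSymML   [M → y]
gymmgyLSymML ⇒ gymmgytSymML   [L → t]
gymmgytSymML ⇒ gymmgytymymML   [S → y m]
gymmgytymymML ⇒ gymmgytymymyL   [M → y]
gymmgytymymyL ⇒ gymmgytymymyt   [L → t]

S ⇒ UL ⇒ MML ⇒ gLmML ⇒ gSSymML ⇒ gULSymML ⇒ gMMLSymML ⇒ gUgMLSymML ⇒ gSmgMLSymML ⇒ gymmgMLSymML ⇒ gymmgyLSymML ⇒ gymmgytSymML ⇒ gymmgytymymML ⇒ gymmgytymymyL ⇒ gymmgytymymyt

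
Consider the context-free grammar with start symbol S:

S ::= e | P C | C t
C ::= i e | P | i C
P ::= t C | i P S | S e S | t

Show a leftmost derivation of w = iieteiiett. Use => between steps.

S => Ct => Pt => SeSt => CteSt => iCteSt => iieteSt => iieteCtt => iieteiCtt => iieteiiett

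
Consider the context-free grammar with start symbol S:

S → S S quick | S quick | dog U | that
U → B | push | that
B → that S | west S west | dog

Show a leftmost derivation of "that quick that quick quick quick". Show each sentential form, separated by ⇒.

S ⇒ S quick   [S → S quick]
S quick ⇒ S quick quick   [S → S quick]
S quick quick ⇒ S S quick quick quick   [S → S S quick]
S S quick quick quick ⇒ S quick S quick quick quick   [S → S quick]
S quick S quick quick quick ⇒ that quick S quick quick quick   [S → that]
that quick S quick quick quick ⇒ that quick that quick quick quick   [S → that]

S ⇒ S quick ⇒ S quick quick ⇒ S S quick quick quick ⇒ S quick S quick quick quick ⇒ that quick S quick quick quick ⇒ that quick that quick quick quick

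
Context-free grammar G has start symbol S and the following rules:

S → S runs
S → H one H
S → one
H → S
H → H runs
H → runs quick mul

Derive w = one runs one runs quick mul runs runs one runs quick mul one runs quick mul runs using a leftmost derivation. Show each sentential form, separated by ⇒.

S ⇒ S runs ⇒ H one H runs ⇒ S one H runs ⇒ H one H one H runs ⇒ S one H one H runs ⇒ H one H one H one H runs ⇒ S one H one H one H runs ⇒ S runs one H one H one H runs ⇒ one runs one H one H one H runs ⇒ one runs one H runs one H one H runs ⇒ one runs one H runs runs one H one H runs ⇒ one runs one runs quick mul runs runs one H one H runs ⇒ one runs one runs quick mul runs runs one runs quick mul one H runs ⇒ one runs one runs quick mul runs runs one runs quick mul one runs quick mul runs

S ⇒ S runs   [S → S runs]
S runs ⇒ H one H runs   [S → H one H]
H one H runs ⇒ S one H runs   [H → S]
S one H runs ⇒ H one H one H runs   [S → H one H]
H one H one H runs ⇒ S one H one H runs   [H → S]
S one H one H runs ⇒ H one H one H one H runs   [S → H one H]
H one H one H one H runs ⇒ S one H one H one H runs   [H → S]
S one H one H one H runs ⇒ S runs one H one H one H runs   [S → S runs]
S runs one H one H one H runs ⇒ one runs one H one H one H runs   [S → one]
one runs one H one H one H runs ⇒ one runs one H runs one H one H runs   [H → H runs]
one runs one H runs one H one H runs ⇒ one runs one H runs runs one H one H runs   [H → H runs]
one runs one H runs runs one H one H runs ⇒ one runs one runs quick mul runs runs one H one H runs   [H → runs quick mul]
one runs one runs quick mul runs runs one H one H runs ⇒ one runs one runs quick mul runs runs one runs quick mul one H runs   [H → runs quick mul]
one runs one runs quick mul runs runs one runs quick mul one H runs ⇒ one runs one runs quick mul runs runs one runs quick mul one runs quick mul runs   [H → runs quick mul]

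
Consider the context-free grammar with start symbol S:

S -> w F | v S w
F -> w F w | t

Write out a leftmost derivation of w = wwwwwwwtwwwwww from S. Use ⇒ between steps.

S ⇒ wF ⇒ wwFw ⇒ wwwFww ⇒ wwwwFwww ⇒ wwwwwFwwww ⇒ wwwwwwFwwwww ⇒ wwwwwwwFwwwwww ⇒ wwwwwwwtwwwwww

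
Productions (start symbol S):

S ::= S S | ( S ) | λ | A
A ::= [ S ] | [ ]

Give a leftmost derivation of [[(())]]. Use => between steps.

S=>SS=>AS=>[S]S=>[A]S=>[[S]]S=>[[(S)]]S=>[[((S))]]S=>[[(())]]S=>[[(())]]

S => SS   [S ::= S S]
SS => AS   [S ::= A]
AS => [S]S   [A ::= [ S ]]
[S]S => [A]S   [S ::= A]
[A]S => [[S]]S   [A ::= [ S ]]
[[S]]S => [[(S)]]S   [S ::= ( S )]
[[(S)]]S => [[((S))]]S   [S ::= ( S )]
[[((S))]]S => [[(())]]S   [S ::= λ]
[[(())]]S => [[(())]]   [S ::= λ]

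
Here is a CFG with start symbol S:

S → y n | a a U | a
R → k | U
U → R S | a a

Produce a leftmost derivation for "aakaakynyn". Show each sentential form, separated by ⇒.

S ⇒ aaU   [S → a a U]
aaU ⇒ aaRS   [U → R S]
aaRS ⇒ aaUS   [R → U]
aaUS ⇒ aaRSS   [U → R S]
aaRSS ⇒ aakSS   [R → k]
aakSS ⇒ aakaaUS   [S → a a U]
aakaaUS ⇒ aakaaRSS   [U → R S]
aakaaRSS ⇒ aakaakSS   [R → k]
aakaakSS ⇒ aakaakynS   [S → y n]
aakaakynS ⇒ aakaakynyn   [S → y n]

S ⇒ aaU ⇒ aaRS ⇒ aaUS ⇒ aaRSS ⇒ aakSS ⇒ aakaaUS ⇒ aakaaRSS ⇒ aakaakSS ⇒ aakaakynS ⇒ aakaakynyn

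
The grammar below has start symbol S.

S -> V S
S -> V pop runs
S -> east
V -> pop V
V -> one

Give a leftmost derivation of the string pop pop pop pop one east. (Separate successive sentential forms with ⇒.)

S ⇒ V S   [S -> V S]
V S ⇒ pop V S   [V -> pop V]
pop V S ⇒ pop pop V S   [V -> pop V]
pop pop V S ⇒ pop pop pop V S   [V -> pop V]
pop pop pop V S ⇒ pop pop pop pop V S   [V -> pop V]
pop pop pop pop V S ⇒ pop pop pop pop one S   [V -> one]
pop pop pop pop one S ⇒ pop pop pop pop one east   [S -> east]

S ⇒ V S ⇒ pop V S ⇒ pop pop V S ⇒ pop pop pop V S ⇒ pop pop pop pop V S ⇒ pop pop pop pop one S ⇒ pop pop pop pop one east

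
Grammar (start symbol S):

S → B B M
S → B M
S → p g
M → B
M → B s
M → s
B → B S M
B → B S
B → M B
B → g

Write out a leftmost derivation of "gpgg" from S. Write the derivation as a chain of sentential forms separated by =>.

S => BM   [S → B M]
BM => BSM   [B → B S]
BSM => gSM   [B → g]
gSM => gpgM   [S → p g]
gpgM => gpgB   [M → B]
gpgB => gpgg   [B → g]

S=>BM=>BSM=>gSM=>gpgM=>gpgB=>gpgg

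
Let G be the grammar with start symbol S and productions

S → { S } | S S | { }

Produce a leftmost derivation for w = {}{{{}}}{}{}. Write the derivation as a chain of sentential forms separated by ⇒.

S ⇒ SS ⇒ {}S ⇒ {}SS ⇒ {}SSS ⇒ {}{S}SS ⇒ {}{{S}}SS ⇒ {}{{{}}}SS ⇒ {}{{{}}}{}S ⇒ {}{{{}}}{}{}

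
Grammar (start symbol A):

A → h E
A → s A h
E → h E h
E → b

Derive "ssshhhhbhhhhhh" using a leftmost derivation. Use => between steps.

A => sAh   [A → s A h]
sAh => ssAhh   [A → s A h]
ssAhh => sssAhhh   [A → s A h]
sssAhhh => ssshEhhh   [A → h E]
ssshEhhh => ssshhEhhhh   [E → h E h]
ssshhEhhhh => ssshhhEhhhhh   [E → h E h]
ssshhhEhhhhh => ssshhhhEhhhhhh   [E → h E h]
ssshhhhEhhhhhh => ssshhhhbhhhhhh   [E → b]

A=>sAh=>ssAhh=>sssAhhh=>ssshEhhh=>ssshhEhhhh=>ssshhhEhhhhh=>ssshhhhEhhhhhh=>ssshhhhbhhhhhh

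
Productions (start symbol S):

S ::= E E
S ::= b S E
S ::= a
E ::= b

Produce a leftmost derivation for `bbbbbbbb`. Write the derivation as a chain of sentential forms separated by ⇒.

S ⇒ bSE   [S ::= b S E]
bSE ⇒ bbSEE   [S ::= b S E]
bbSEE ⇒ bbbSEEE   [S ::= b S E]
bbbSEEE ⇒ bbbEEEEE   [S ::= E E]
bbbEEEEE ⇒ bbbbEEEE   [E ::= b]
bbbbEEEE ⇒ bbbbbEEE   [E ::= b]
bbbbbEEE ⇒ bbbbbbEE   [E ::= b]
bbbbbbEE ⇒ bbbbbbbE   [E ::= b]
bbbbbbbE ⇒ bbbbbbbb   [E ::= b]

S⇒bSE⇒bbSEE⇒bbbSEEE⇒bbbEEEEE⇒bbbbEEEE⇒bbbbbEEE⇒bbbbbbEE⇒bbbbbbbE⇒bbbbbbbb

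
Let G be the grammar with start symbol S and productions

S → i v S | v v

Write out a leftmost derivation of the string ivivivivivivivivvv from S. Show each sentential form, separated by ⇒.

S ⇒ ivS ⇒ ivivS ⇒ ivivivS ⇒ ivivivivS ⇒ ivivivivivS ⇒ ivivivivivivS ⇒ ivivivivivivivS ⇒ ivivivivivivivivS ⇒ ivivivivivivivivvv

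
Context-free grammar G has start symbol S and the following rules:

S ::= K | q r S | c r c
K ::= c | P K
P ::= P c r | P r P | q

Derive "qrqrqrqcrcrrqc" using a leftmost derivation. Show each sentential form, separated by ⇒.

S ⇒ qrS   [S ::= q r S]
qrS ⇒ qrqrS   [S ::= q r S]
qrqrS ⇒ qrqrK   [S ::= K]
qrqrK ⇒ qrqrPK   [K ::= P K]
qrqrPK ⇒ qrqrPrPK   [P ::= P r P]
qrqrPrPK ⇒ qrqrPrPrPK   [P ::= P r P]
qrqrPrPrPK ⇒ qrqrqrPrPK   [P ::= q]
qrqrqrPrPK ⇒ qrqrqrPcrrPK   [P ::= P c r]
qrqrqrPcrrPK ⇒ qrqrqrPcrcrrPK   [P ::= P c r]
qrqrqrPcrcrrPK ⇒ qrqrqrqcrcrrPK   [P ::= q]
qrqrqrqcrcrrPK ⇒ qrqrqrqcrcrrqK   [P ::= q]
qrqrqrqcrcrrqK ⇒ qrqrqrqcrcrrqc   [K ::= c]

S ⇒ qrS ⇒ qrqrS ⇒ qrqrK ⇒ qrqrPK ⇒ qrqrPrPK ⇒ qrqrPrPrPK ⇒ qrqrqrPrPK ⇒ qrqrqrPcrrPK ⇒ qrqrqrPcrcrrPK ⇒ qrqrqrqcrcrrPK ⇒ qrqrqrqcrcrrqK ⇒ qrqrqrqcrcrrqc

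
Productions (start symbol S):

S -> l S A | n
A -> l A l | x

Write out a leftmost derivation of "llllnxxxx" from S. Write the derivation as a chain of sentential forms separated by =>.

S => lSA   [S -> l S A]
lSA => llSAA   [S -> l S A]
llSAA => lllSAAA   [S -> l S A]
lllSAAA => llllSAAAA   [S -> l S A]
llllSAAAA => llllnAAAA   [S -> n]
llllnAAAA => llllnxAAA   [A -> x]
llllnxAAA => llllnxxAA   [A -> x]
llllnxxAA => llllnxxxA   [A -> x]
llllnxxxA => llllnxxxx   [A -> x]

S=>lSA=>llSAA=>lllSAAA=>llllSAAAA=>llllnAAAA=>llllnxAAA=>llllnxxAA=>llllnxxxA=>llllnxxxx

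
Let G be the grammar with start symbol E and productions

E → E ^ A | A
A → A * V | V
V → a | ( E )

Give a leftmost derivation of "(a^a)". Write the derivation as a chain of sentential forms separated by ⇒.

E ⇒ A   [E → A]
A ⇒ V   [A → V]
V ⇒ (E)   [V → ( E )]
(E) ⇒ (E^A)   [E → E ^ A]
(E^A) ⇒ (A^A)   [E → A]
(A^A) ⇒ (V^A)   [A → V]
(V^A) ⇒ (a^A)   [V → a]
(a^A) ⇒ (a^V)   [A → V]
(a^V) ⇒ (a^a)   [V → a]

E ⇒ A ⇒ V ⇒ (E) ⇒ (E^A) ⇒ (A^A) ⇒ (V^A) ⇒ (a^A) ⇒ (a^V) ⇒ (a^a)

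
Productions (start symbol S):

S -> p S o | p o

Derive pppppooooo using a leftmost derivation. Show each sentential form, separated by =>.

S=>pSo=>ppSoo=>pppSooo=>ppppSoooo=>pppppooooo

S => pSo   [S -> p S o]
pSo => ppSoo   [S -> p S o]
ppSoo => pppSooo   [S -> p S o]
pppSooo => ppppSoooo   [S -> p S o]
ppppSoooo => pppppooooo   [S -> p o]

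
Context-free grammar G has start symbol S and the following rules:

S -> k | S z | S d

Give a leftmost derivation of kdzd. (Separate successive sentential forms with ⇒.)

S ⇒ Sd   [S -> S d]
Sd ⇒ Szd   [S -> S z]
Szd ⇒ Sdzd   [S -> S d]
Sdzd ⇒ kdzd   [S -> k]

S ⇒ Sd ⇒ Szd ⇒ Sdzd ⇒ kdzd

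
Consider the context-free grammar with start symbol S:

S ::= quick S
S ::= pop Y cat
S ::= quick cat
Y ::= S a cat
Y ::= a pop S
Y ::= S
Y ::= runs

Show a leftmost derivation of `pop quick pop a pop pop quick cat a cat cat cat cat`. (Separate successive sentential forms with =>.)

S => pop Y cat => pop S cat => pop quick S cat => pop quick pop Y cat cat => pop quick pop a pop S cat cat => pop quick pop a pop pop Y cat cat cat => pop quick pop a pop pop S a cat cat cat cat => pop quick pop a pop pop quick cat a cat cat cat cat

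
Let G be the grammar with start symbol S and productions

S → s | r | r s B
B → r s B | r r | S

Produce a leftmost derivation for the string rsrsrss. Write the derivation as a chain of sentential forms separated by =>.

S => rsB => rsS => rsrsB => rsrsrsB => rsrsrsS => rsrsrss

S => rsB   [S → r s B]
rsB => rsS   [B → S]
rsS => rsrsB   [S → r s B]
rsrsB => rsrsrsB   [B → r s B]
rsrsrsB => rsrsrsS   [B → S]
rsrsrsS => rsrsrss   [S → s]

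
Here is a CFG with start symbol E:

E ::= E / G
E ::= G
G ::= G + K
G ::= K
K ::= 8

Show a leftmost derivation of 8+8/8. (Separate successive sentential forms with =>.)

E => E/G   [E ::= E / G]
E/G => G/G   [E ::= G]
G/G => G+K/G   [G ::= G + K]
G+K/G => K+K/G   [G ::= K]
K+K/G => 8+K/G   [K ::= 8]
8+K/G => 8+8/G   [K ::= 8]
8+8/G => 8+8/K   [G ::= K]
8+8/K => 8+8/8   [K ::= 8]

E => E/G => G/G => G+K/G => K+K/G => 8+K/G => 8+8/G => 8+8/K => 8+8/8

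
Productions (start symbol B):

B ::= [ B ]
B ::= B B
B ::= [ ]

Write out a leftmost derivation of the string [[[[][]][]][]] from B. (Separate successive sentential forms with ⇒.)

B ⇒ [B] ⇒ [BB] ⇒ [[B]B] ⇒ [[BB]B] ⇒ [[[B]B]B] ⇒ [[[BB]B]B] ⇒ [[[[]B]B]B] ⇒ [[[[][]]B]B] ⇒ [[[[][]][]]B] ⇒ [[[[][]][]][]]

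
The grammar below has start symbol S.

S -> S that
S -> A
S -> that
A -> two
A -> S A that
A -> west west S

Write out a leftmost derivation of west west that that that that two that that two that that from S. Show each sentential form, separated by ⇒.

S ⇒ S that   [S -> S that]
S that ⇒ A that   [S -> A]
A that ⇒ S A that that   [A -> S A that]
S A that that ⇒ S that A that that   [S -> S that]
S that A that that ⇒ A that A that that   [S -> A]
A that A that that ⇒ S A that that A that that   [A -> S A that]
S A that that A that that ⇒ S that A that that A that that   [S -> S that]
S that A that that A that that ⇒ S that that A that that A that that   [S -> S that]
S that that A that that A that that ⇒ A that that A that that A that that   [S -> A]
A that that A that that A that that ⇒ west west S that that A that that A that that   [A -> west west S]
west west S that that A that that A that that ⇒ west west S that that that A that that A that that   [S -> S that]
west west S that that that A that that A that that ⇒ west west that that that that A that that A that that   [S -> that]
west west that that that that A that that A that that ⇒ west west that that that that two that that A that that   [A -> two]
west west that that that that two that that A that that ⇒ west west that that that that two that that two that that   [A -> two]

S ⇒ S that ⇒ A that ⇒ S A that that ⇒ S that A that that ⇒ A that A that that ⇒ S A that that A that that ⇒ S that A that that A that that ⇒ S that that A that that A that that ⇒ A that that A that that A that that ⇒ west west S that that A that that A that that ⇒ west west S that that that A that that A that that ⇒ west west that that that that A that that A that that ⇒ west west that that that that two that that A that that ⇒ west west that that that that two that that two that that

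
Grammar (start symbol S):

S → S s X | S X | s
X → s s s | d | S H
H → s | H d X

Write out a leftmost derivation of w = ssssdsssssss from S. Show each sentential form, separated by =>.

S => SsX => SXsX => SXXsX => SXXXsX => sXXXsX => ssssXXsX => ssssdXsX => ssssdssssX => ssssdsssssss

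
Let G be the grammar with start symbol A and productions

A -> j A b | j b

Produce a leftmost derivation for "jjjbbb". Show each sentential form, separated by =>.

A => jAb => jjAbb => jjjbbb

A => jAb   [A -> j A b]
jAb => jjAbb   [A -> j A b]
jjAbb => jjjbbb   [A -> j b]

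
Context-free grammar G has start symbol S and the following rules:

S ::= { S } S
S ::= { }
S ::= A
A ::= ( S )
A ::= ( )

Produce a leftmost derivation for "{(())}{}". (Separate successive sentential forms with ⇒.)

S ⇒ {S}S ⇒ {A}S ⇒ {(S)}S ⇒ {(A)}S ⇒ {(())}S ⇒ {(())}{}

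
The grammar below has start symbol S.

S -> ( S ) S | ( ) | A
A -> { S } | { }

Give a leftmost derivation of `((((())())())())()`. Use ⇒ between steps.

S ⇒ (S)S ⇒ ((S)S)S ⇒ (((S)S)S)S ⇒ ((((S)S)S)S)S ⇒ ((((())S)S)S)S ⇒ ((((())())S)S)S ⇒ ((((())())())S)S ⇒ ((((())())())())S ⇒ ((((())())())())()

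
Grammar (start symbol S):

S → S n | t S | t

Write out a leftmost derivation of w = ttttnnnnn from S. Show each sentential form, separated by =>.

S => Sn => tSn => ttSn => tttSn => tttSnn => tttSnnn => tttSnnnn => tttSnnnnn => ttttnnnnn

S => Sn   [S → S n]
Sn => tSn   [S → t S]
tSn => ttSn   [S → t S]
ttSn => tttSn   [S → t S]
tttSn => tttSnn   [S → S n]
tttSnn => tttSnnn   [S → S n]
tttSnnn => tttSnnnn   [S → S n]
tttSnnnn => tttSnnnnn   [S → S n]
tttSnnnnn => ttttnnnnn   [S → t]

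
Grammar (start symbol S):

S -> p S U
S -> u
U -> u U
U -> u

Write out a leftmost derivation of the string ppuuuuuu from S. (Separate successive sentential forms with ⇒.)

S⇒pSU⇒ppSUU⇒ppuUU⇒ppuuUU⇒ppuuuU⇒ppuuuuU⇒ppuuuuuU⇒ppuuuuuu

S ⇒ pSU   [S -> p S U]
pSU ⇒ ppSUU   [S -> p S U]
ppSUU ⇒ ppuUU   [S -> u]
ppuUU ⇒ ppuuUU   [U -> u U]
ppuuUU ⇒ ppuuuU   [U -> u]
ppuuuU ⇒ ppuuuuU   [U -> u U]
ppuuuuU ⇒ ppuuuuuU   [U -> u U]
ppuuuuuU ⇒ ppuuuuuu   [U -> u]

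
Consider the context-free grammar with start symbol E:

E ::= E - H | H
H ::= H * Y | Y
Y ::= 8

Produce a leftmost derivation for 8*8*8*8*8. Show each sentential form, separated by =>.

E=>H=>H*Y=>H*Y*Y=>H*Y*Y*Y=>H*Y*Y*Y*Y=>Y*Y*Y*Y*Y=>8*Y*Y*Y*Y=>8*8*Y*Y*Y=>8*8*8*Y*Y=>8*8*8*8*Y=>8*8*8*8*8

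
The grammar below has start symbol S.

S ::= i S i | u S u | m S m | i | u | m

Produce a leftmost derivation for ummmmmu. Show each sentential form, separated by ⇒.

S ⇒ uSu ⇒ umSmu ⇒ ummSmmu ⇒ ummmmmu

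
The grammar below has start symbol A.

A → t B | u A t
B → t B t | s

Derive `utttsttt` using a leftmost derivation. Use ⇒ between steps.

A ⇒ uAt ⇒ utBt ⇒ uttBtt ⇒ utttBttt ⇒ utttsttt

A ⇒ uAt   [A → u A t]
uAt ⇒ utBt   [A → t B]
utBt ⇒ uttBtt   [B → t B t]
uttBtt ⇒ utttBttt   [B → t B t]
utttBttt ⇒ utttsttt   [B → s]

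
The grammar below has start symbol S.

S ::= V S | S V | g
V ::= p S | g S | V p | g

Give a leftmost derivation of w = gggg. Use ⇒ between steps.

S ⇒ SV ⇒ VSV ⇒ gSSV ⇒ ggSV ⇒ gggV ⇒ gggg

S ⇒ SV   [S ::= S V]
SV ⇒ VSV   [S ::= V S]
VSV ⇒ gSSV   [V ::= g S]
gSSV ⇒ ggSV   [S ::= g]
ggSV ⇒ gggV   [S ::= g]
gggV ⇒ gggg   [V ::= g]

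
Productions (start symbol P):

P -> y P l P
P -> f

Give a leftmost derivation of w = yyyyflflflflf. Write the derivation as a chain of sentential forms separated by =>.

P => yPlP   [P -> y P l P]
yPlP => yyPlPlP   [P -> y P l P]
yyPlPlP => yyyPlPlPlP   [P -> y P l P]
yyyPlPlPlP => yyyyPlPlPlPlP   [P -> y P l P]
yyyyPlPlPlPlP => yyyyflPlPlPlP   [P -> f]
yyyyflPlPlPlP => yyyyflflPlPlP   [P -> f]
yyyyflflPlPlP => yyyyflflflPlP   [P -> f]
yyyyflflflPlP => yyyyflflflflP   [P -> f]
yyyyflflflflP => yyyyflflflflf   [P -> f]

P => yPlP => yyPlPlP => yyyPlPlPlP => yyyyPlPlPlPlP => yyyyflPlPlPlP => yyyyflflPlPlP => yyyyflflflPlP => yyyyflflflflP => yyyyflflflflf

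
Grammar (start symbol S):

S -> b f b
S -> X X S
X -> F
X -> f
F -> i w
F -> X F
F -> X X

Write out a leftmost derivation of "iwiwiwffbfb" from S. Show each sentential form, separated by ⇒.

S ⇒ XXS   [S -> X X S]
XXS ⇒ FXS   [X -> F]
FXS ⇒ XXXS   [F -> X X]
XXXS ⇒ FXXS   [X -> F]
FXXS ⇒ XFXXS   [F -> X F]
XFXXS ⇒ FFXXS   [X -> F]
FFXXS ⇒ XFFXXS   [F -> X F]
XFFXXS ⇒ FFFXXS   [X -> F]
FFFXXS ⇒ iwFFXXS   [F -> i w]
iwFFXXS ⇒ iwiwFXXS   [F -> i w]
iwiwFXXS ⇒ iwiwiwXXS   [F -> i w]
iwiwiwXXS ⇒ iwiwiwfXS   [X -> f]
iwiwiwfXS ⇒ iwiwiwffS   [X -> f]
iwiwiwffS ⇒ iwiwiwffbfb   [S -> b f b]

S ⇒ XXS ⇒ FXS ⇒ XXXS ⇒ FXXS ⇒ XFXXS ⇒ FFXXS ⇒ XFFXXS ⇒ FFFXXS ⇒ iwFFXXS ⇒ iwiwFXXS ⇒ iwiwiwXXS ⇒ iwiwiwfXS ⇒ iwiwiwffS ⇒ iwiwiwffbfb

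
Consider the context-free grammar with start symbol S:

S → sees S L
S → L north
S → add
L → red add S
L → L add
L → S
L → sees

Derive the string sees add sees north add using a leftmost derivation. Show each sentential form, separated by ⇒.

S ⇒ sees S L ⇒ sees add L ⇒ sees add L add ⇒ sees add S add ⇒ sees add L north add ⇒ sees add sees north add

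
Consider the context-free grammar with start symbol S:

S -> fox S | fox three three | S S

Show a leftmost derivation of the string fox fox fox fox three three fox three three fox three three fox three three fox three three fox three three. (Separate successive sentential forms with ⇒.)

S ⇒ fox S   [S -> fox S]
fox S ⇒ fox fox S   [S -> fox S]
fox fox S ⇒ fox fox S S   [S -> S S]
fox fox S S ⇒ fox fox S S S   [S -> S S]
fox fox S S S ⇒ fox fox S S S S   [S -> S S]
fox fox S S S S ⇒ fox fox S S S S S   [S -> S S]
fox fox S S S S S ⇒ fox fox fox S S S S S   [S -> fox S]
fox fox fox S S S S S ⇒ fox fox fox S S S S S S   [S -> S S]
fox fox fox S S S S S S ⇒ fox fox fox fox three three S S S S S   [S -> fox three three]
fox fox fox fox three three S S S S S ⇒ fox fox fox fox three three fox three three S S S S   [S -> fox three three]
fox fox fox fox three three fox three three S S S S ⇒ fox fox fox fox three three fox three three fox three three S S S   [S -> fox three three]
fox fox fox fox three three fox three three fox three three S S S ⇒ fox fox fox fox three three fox three three fox three three fox three three S S   [S -> fox three three]
fox fox fox fox three three fox three three fox three three fox three three S S ⇒ fox fox fox fox three three fox three three fox three three fox three three fox three three S   [S -> fox three three]
fox fox fox fox three three fox three three fox three three fox three three fox three three S ⇒ fox fox fox fox three three fox three three fox three three fox three three fox three three fox three three   [S -> fox three three]

S ⇒ fox S ⇒ fox fox S ⇒ fox fox S S ⇒ fox fox S S S ⇒ fox fox S S S S ⇒ fox fox S S S S S ⇒ fox fox fox S S S S S ⇒ fox fox fox S S S S S S ⇒ fox fox fox fox three three S S S S S ⇒ fox fox fox fox three three fox three three S S S S ⇒ fox fox fox fox three three fox three three fox three three S S S ⇒ fox fox fox fox three three fox three three fox three three fox three three S S ⇒ fox fox fox fox three three fox three three fox three three fox three three fox three three S ⇒ fox fox fox fox three three fox three three fox three three fox three three fox three three fox three three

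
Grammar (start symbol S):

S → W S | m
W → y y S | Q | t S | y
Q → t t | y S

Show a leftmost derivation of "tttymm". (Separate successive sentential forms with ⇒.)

S⇒WS⇒QS⇒ttS⇒ttWS⇒tttSS⇒tttWSS⇒tttySS⇒tttymS⇒tttymm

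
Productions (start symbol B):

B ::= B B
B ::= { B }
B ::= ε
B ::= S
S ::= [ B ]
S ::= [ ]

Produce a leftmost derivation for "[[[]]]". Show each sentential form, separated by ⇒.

B ⇒ S   [B ::= S]
S ⇒ [B]   [S ::= [ B ]]
[B] ⇒ [S]   [B ::= S]
[S] ⇒ [[B]]   [S ::= [ B ]]
[[B]] ⇒ [[BB]]   [B ::= B B]
[[BB]] ⇒ [[BBB]]   [B ::= B B]
[[BBB]] ⇒ [[SBB]]   [B ::= S]
[[SBB]] ⇒ [[[]BB]]   [S ::= [ ]]
[[[]BB]] ⇒ [[[]B]]   [B ::= ε]
[[[]B]] ⇒ [[[]]]   [B ::= ε]

B⇒S⇒[B]⇒[S]⇒[[B]]⇒[[BB]]⇒[[BBB]]⇒[[SBB]]⇒[[[]BB]]⇒[[[]B]]⇒[[[]]]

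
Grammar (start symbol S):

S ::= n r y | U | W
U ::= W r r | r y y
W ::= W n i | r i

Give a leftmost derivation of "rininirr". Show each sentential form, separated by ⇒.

S ⇒ U   [S ::= U]
U ⇒ Wrr   [U ::= W r r]
Wrr ⇒ Wnirr   [W ::= W n i]
Wnirr ⇒ Wninirr   [W ::= W n i]
Wninirr ⇒ rininirr   [W ::= r i]

S ⇒ U ⇒ Wrr ⇒ Wnirr ⇒ Wninirr ⇒ rininirr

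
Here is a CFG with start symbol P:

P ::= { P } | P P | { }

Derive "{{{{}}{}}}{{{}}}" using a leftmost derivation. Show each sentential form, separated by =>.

P=>PP=>{P}P=>{{P}}P=>{{PP}}P=>{{{P}P}}P=>{{{{}}P}}P=>{{{{}}{}}}P=>{{{{}}{}}}{P}=>{{{{}}{}}}{{P}}=>{{{{}}{}}}{{{}}}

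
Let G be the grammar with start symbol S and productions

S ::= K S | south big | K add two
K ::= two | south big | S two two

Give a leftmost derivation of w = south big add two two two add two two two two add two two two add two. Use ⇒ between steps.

S ⇒ K add two ⇒ S two two add two ⇒ K S two two add two ⇒ S two two S two two add two ⇒ K add two two two S two two add two ⇒ S two two add two two two S two two add two ⇒ K add two two two add two two two S two two add two ⇒ south big add two two two add two two two S two two add two ⇒ south big add two two two add two two two K add two two two add two ⇒ south big add two two two add two two two two add two two two add two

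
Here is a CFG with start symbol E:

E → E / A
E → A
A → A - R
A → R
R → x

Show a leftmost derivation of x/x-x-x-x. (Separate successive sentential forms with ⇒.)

E ⇒ E/A   [E → E / A]
E/A ⇒ A/A   [E → A]
A/A ⇒ R/A   [A → R]
R/A ⇒ x/A   [R → x]
x/A ⇒ x/A-R   [A → A - R]
x/A-R ⇒ x/A-R-R   [A → A - R]
x/A-R-R ⇒ x/A-R-R-R   [A → A - R]
x/A-R-R-R ⇒ x/R-R-R-R   [A → R]
x/R-R-R-R ⇒ x/x-R-R-R   [R → x]
x/x-R-R-R ⇒ x/x-x-R-R   [R → x]
x/x-x-R-R ⇒ x/x-x-x-R   [R → x]
x/x-x-x-R ⇒ x/x-x-x-x   [R → x]

E ⇒ E/A ⇒ A/A ⇒ R/A ⇒ x/A ⇒ x/A-R ⇒ x/A-R-R ⇒ x/A-R-R-R ⇒ x/R-R-R-R ⇒ x/x-R-R-R ⇒ x/x-x-R-R ⇒ x/x-x-x-R ⇒ x/x-x-x-x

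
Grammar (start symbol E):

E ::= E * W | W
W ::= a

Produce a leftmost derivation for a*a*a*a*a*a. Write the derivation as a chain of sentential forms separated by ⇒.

E ⇒ E*W ⇒ E*W*W ⇒ E*W*W*W ⇒ E*W*W*W*W ⇒ E*W*W*W*W*W ⇒ W*W*W*W*W*W ⇒ a*W*W*W*W*W ⇒ a*a*W*W*W*W ⇒ a*a*a*W*W*W ⇒ a*a*a*a*W*W ⇒ a*a*a*a*a*W ⇒ a*a*a*a*a*a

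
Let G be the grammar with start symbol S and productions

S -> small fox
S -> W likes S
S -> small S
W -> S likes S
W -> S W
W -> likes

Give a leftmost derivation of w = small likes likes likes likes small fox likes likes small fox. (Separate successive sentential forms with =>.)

S => small S => small W likes S => small S W likes S => small W likes S W likes S => small likes likes S W likes S => small likes likes W likes S W likes S => small likes likes likes likes S W likes S => small likes likes likes likes small fox W likes S => small likes likes likes likes small fox likes likes S => small likes likes likes likes small fox likes likes small fox

S => small S   [S -> small S]
small S => small W likes S   [S -> W likes S]
small W likes S => small S W likes S   [W -> S W]
small S W likes S => small W likes S W likes S   [S -> W likes S]
small W likes S W likes S => small likes likes S W likes S   [W -> likes]
small likes likes S W likes S => small likes likes W likes S W likes S   [S -> W likes S]
small likes likes W likes S W likes S => small likes likes likes likes S W likes S   [W -> likes]
small likes likes likes likes S W likes S => small likes likes likes likes small fox W likes S   [S -> small fox]
small likes likes likes likes small fox W likes S => small likes likes likes likes small fox likes likes S   [W -> likes]
small likes likes likes likes small fox likes likes S => small likes likes likes likes small fox likes likes small fox   [S -> small fox]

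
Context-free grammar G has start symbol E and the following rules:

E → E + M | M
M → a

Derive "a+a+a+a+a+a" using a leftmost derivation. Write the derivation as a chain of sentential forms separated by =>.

E => E+M => E+M+M => E+M+M+M => E+M+M+M+M => E+M+M+M+M+M => M+M+M+M+M+M => a+M+M+M+M+M => a+a+M+M+M+M => a+a+a+M+M+M => a+a+a+a+M+M => a+a+a+a+a+M => a+a+a+a+a+a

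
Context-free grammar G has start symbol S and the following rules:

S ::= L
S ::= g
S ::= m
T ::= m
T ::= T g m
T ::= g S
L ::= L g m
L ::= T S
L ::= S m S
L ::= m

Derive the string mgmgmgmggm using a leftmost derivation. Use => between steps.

S => L   [S ::= L]
L => TS   [L ::= T S]
TS => TgmS   [T ::= T g m]
TgmS => TgmgmS   [T ::= T g m]
TgmgmS => mgmgmS   [T ::= m]
mgmgmS => mgmgmL   [S ::= L]
mgmgmL => mgmgmLgm   [L ::= L g m]
mgmgmLgm => mgmgmSmSgm   [L ::= S m S]
mgmgmSmSgm => mgmgmgmSgm   [S ::= g]
mgmgmgmSgm => mgmgmgmggm   [S ::= g]

S => L => TS => TgmS => TgmgmS => mgmgmS => mgmgmL => mgmgmLgm => mgmgmSmSgm => mgmgmgmSgm => mgmgmgmggm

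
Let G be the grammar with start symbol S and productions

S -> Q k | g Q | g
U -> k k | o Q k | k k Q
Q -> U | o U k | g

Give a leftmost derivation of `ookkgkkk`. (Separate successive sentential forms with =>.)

S=>Qk=>Uk=>oQkk=>oUkk=>ooQkkk=>ooUkkk=>ookkQkkk=>ookkgkkk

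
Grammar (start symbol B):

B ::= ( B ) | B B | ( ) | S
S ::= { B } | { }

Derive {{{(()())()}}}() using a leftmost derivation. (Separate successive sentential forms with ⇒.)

B ⇒ BB ⇒ SB ⇒ {B}B ⇒ {S}B ⇒ {{B}}B ⇒ {{S}}B ⇒ {{{B}}}B ⇒ {{{BB}}}B ⇒ {{{(B)B}}}B ⇒ {{{(BB)B}}}B ⇒ {{{(()B)B}}}B ⇒ {{{(()())B}}}B ⇒ {{{(()())()}}}B ⇒ {{{(()())()}}}()

B ⇒ BB   [B ::= B B]
BB ⇒ SB   [B ::= S]
SB ⇒ {B}B   [S ::= { B }]
{B}B ⇒ {S}B   [B ::= S]
{S}B ⇒ {{B}}B   [S ::= { B }]
{{B}}B ⇒ {{S}}B   [B ::= S]
{{S}}B ⇒ {{{B}}}B   [S ::= { B }]
{{{B}}}B ⇒ {{{BB}}}B   [B ::= B B]
{{{BB}}}B ⇒ {{{(B)B}}}B   [B ::= ( B )]
{{{(B)B}}}B ⇒ {{{(BB)B}}}B   [B ::= B B]
{{{(BB)B}}}B ⇒ {{{(()B)B}}}B   [B ::= ( )]
{{{(()B)B}}}B ⇒ {{{(()())B}}}B   [B ::= ( )]
{{{(()())B}}}B ⇒ {{{(()())()}}}B   [B ::= ( )]
{{{(()())()}}}B ⇒ {{{(()())()}}}()   [B ::= ( )]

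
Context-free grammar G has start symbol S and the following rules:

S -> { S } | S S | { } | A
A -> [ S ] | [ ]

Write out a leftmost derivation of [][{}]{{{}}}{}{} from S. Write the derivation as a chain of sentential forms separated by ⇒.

S ⇒ SS   [S -> S S]
SS ⇒ SSS   [S -> S S]
SSS ⇒ ASS   [S -> A]
ASS ⇒ []SS   [A -> [ ]]
[]SS ⇒ []SSS   [S -> S S]
[]SSS ⇒ []ASS   [S -> A]
[]ASS ⇒ [][S]SS   [A -> [ S ]]
[][S]SS ⇒ [][{}]SS   [S -> { }]
[][{}]SS ⇒ [][{}]SSS   [S -> S S]
[][{}]SSS ⇒ [][{}]{S}SS   [S -> { S }]
[][{}]{S}SS ⇒ [][{}]{{S}}SS   [S -> { S }]
[][{}]{{S}}SS ⇒ [][{}]{{{}}}SS   [S -> { }]
[][{}]{{{}}}SS ⇒ [][{}]{{{}}}{}S   [S -> { }]
[][{}]{{{}}}{}S ⇒ [][{}]{{{}}}{}{}   [S -> { }]

S⇒SS⇒SSS⇒ASS⇒[]SS⇒[]SSS⇒[]ASS⇒[][S]SS⇒[][{}]SS⇒[][{}]SSS⇒[][{}]{S}SS⇒[][{}]{{S}}SS⇒[][{}]{{{}}}SS⇒[][{}]{{{}}}{}S⇒[][{}]{{{}}}{}{}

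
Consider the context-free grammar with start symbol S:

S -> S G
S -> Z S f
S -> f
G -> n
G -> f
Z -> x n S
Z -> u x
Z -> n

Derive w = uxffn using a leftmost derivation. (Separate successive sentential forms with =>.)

S => SG => ZSfG => uxSfG => uxffG => uxffn

S => SG   [S -> S G]
SG => ZSfG   [S -> Z S f]
ZSfG => uxSfG   [Z -> u x]
uxSfG => uxffG   [S -> f]
uxffG => uxffn   [G -> n]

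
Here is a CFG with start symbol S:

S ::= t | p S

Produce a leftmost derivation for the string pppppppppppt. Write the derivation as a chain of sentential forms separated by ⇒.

S⇒pS⇒ppS⇒pppS⇒ppppS⇒pppppS⇒ppppppS⇒pppppppS⇒ppppppppS⇒pppppppppS⇒ppppppppppS⇒pppppppppppS⇒pppppppppppt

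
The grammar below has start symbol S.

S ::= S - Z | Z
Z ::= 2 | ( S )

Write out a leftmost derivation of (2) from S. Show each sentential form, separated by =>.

S => Z => (S) => (Z) => (2)

S => Z   [S ::= Z]
Z => (S)   [Z ::= ( S )]
(S) => (Z)   [S ::= Z]
(Z) => (2)   [Z ::= 2]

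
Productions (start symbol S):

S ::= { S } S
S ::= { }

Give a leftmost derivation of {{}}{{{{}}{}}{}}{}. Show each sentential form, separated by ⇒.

S ⇒ {S}S ⇒ {{}}S ⇒ {{}}{S}S ⇒ {{}}{{S}S}S ⇒ {{}}{{{S}S}S}S ⇒ {{}}{{{{}}S}S}S ⇒ {{}}{{{{}}{}}S}S ⇒ {{}}{{{{}}{}}{}}S ⇒ {{}}{{{{}}{}}{}}{}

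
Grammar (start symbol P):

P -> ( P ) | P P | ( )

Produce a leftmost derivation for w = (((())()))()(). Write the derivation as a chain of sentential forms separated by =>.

P => PP   [P -> P P]
PP => PPP   [P -> P P]
PPP => (P)PP   [P -> ( P )]
(P)PP => ((P))PP   [P -> ( P )]
((P))PP => ((PP))PP   [P -> P P]
((PP))PP => (((P)P))PP   [P -> ( P )]
(((P)P))PP => (((())P))PP   [P -> ( )]
(((())P))PP => (((())()))PP   [P -> ( )]
(((())()))PP => (((())()))()P   [P -> ( )]
(((())()))()P => (((())()))()()   [P -> ( )]

P=>PP=>PPP=>(P)PP=>((P))PP=>((PP))PP=>(((P)P))PP=>(((())P))PP=>(((())()))PP=>(((())()))()P=>(((())()))()()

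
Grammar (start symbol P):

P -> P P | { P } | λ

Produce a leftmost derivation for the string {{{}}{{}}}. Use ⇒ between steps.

P ⇒ {P}   [P -> { P }]
{P} ⇒ {PP}   [P -> P P]
{PP} ⇒ {{P}P}   [P -> { P }]
{{P}P} ⇒ {{{P}}P}   [P -> { P }]
{{{P}}P} ⇒ {{{}}P}   [P -> λ]
{{{}}P} ⇒ {{{}}{P}}   [P -> { P }]
{{{}}{P}} ⇒ {{{}}{{P}}}   [P -> { P }]
{{{}}{{P}}} ⇒ {{{}}{{}}}   [P -> λ]

P ⇒ {P} ⇒ {PP} ⇒ {{P}P} ⇒ {{{P}}P} ⇒ {{{}}P} ⇒ {{{}}{P}} ⇒ {{{}}{{P}}} ⇒ {{{}}{{}}}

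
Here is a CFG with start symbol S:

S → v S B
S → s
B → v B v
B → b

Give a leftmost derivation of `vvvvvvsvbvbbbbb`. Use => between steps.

S => vSB => vvSBB => vvvSBBB => vvvvSBBBB => vvvvvSBBBBB => vvvvvvSBBBBBB => vvvvvvsBBBBBB => vvvvvvsvBvBBBBB => vvvvvvsvbvBBBBB => vvvvvvsvbvbBBBB => vvvvvvsvbvbbBBB => vvvvvvsvbvbbbBB => vvvvvvsvbvbbbbB => vvvvvvsvbvbbbbb

S => vSB   [S → v S B]
vSB => vvSBB   [S → v S B]
vvSBB => vvvSBBB   [S → v S B]
vvvSBBB => vvvvSBBBB   [S → v S B]
vvvvSBBBB => vvvvvSBBBBB   [S → v S B]
vvvvvSBBBBB => vvvvvvSBBBBBB   [S → v S B]
vvvvvvSBBBBBB => vvvvvvsBBBBBB   [S → s]
vvvvvvsBBBBBB => vvvvvvsvBvBBBBB   [B → v B v]
vvvvvvsvBvBBBBB => vvvvvvsvbvBBBBB   [B → b]
vvvvvvsvbvBBBBB => vvvvvvsvbvbBBBB   [B → b]
vvvvvvsvbvbBBBB => vvvvvvsvbvbbBBB   [B → b]
vvvvvvsvbvbbBBB => vvvvvvsvbvbbbBB   [B → b]
vvvvvvsvbvbbbBB => vvvvvvsvbvbbbbB   [B → b]
vvvvvvsvbvbbbbB => vvvvvvsvbvbbbbb   [B → b]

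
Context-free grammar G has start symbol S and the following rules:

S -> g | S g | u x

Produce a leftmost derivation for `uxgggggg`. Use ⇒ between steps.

S ⇒ Sg   [S -> S g]
Sg ⇒ Sgg   [S -> S g]
Sgg ⇒ Sggg   [S -> S g]
Sggg ⇒ Sgggg   [S -> S g]
Sgggg ⇒ Sggggg   [S -> S g]
Sggggg ⇒ Sgggggg   [S -> S g]
Sgggggg ⇒ uxgggggg   [S -> u x]

S ⇒ Sg ⇒ Sgg ⇒ Sggg ⇒ Sgggg ⇒ Sggggg ⇒ Sgggggg ⇒ uxgggggg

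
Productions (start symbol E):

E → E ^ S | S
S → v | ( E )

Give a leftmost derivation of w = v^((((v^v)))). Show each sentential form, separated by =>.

E=>E^S=>S^S=>v^S=>v^(E)=>v^(S)=>v^((E))=>v^((S))=>v^(((E)))=>v^(((S)))=>v^((((E))))=>v^((((E^S))))=>v^((((S^S))))=>v^((((v^S))))=>v^((((v^v))))

E => E^S   [E → E ^ S]
E^S => S^S   [E → S]
S^S => v^S   [S → v]
v^S => v^(E)   [S → ( E )]
v^(E) => v^(S)   [E → S]
v^(S) => v^((E))   [S → ( E )]
v^((E)) => v^((S))   [E → S]
v^((S)) => v^(((E)))   [S → ( E )]
v^(((E))) => v^(((S)))   [E → S]
v^(((S))) => v^((((E))))   [S → ( E )]
v^((((E)))) => v^((((E^S))))   [E → E ^ S]
v^((((E^S)))) => v^((((S^S))))   [E → S]
v^((((S^S)))) => v^((((v^S))))   [S → v]
v^((((v^S)))) => v^((((v^v))))   [S → v]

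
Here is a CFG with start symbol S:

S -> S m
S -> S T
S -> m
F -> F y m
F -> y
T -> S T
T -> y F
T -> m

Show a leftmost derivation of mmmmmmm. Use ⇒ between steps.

S ⇒ Sm   [S -> S m]
Sm ⇒ STm   [S -> S T]
STm ⇒ SmTm   [S -> S m]
SmTm ⇒ STmTm   [S -> S T]
STmTm ⇒ SmTmTm   [S -> S m]
SmTmTm ⇒ mmTmTm   [S -> m]
mmTmTm ⇒ mmSTmTm   [T -> S T]
mmSTmTm ⇒ mmmTmTm   [S -> m]
mmmTmTm ⇒ mmmmmTm   [T -> m]
mmmmmTm ⇒ mmmmmmm   [T -> m]

S ⇒ Sm ⇒ STm ⇒ SmTm ⇒ STmTm ⇒ SmTmTm ⇒ mmTmTm ⇒ mmSTmTm ⇒ mmmTmTm ⇒ mmmmmTm ⇒ mmmmmmm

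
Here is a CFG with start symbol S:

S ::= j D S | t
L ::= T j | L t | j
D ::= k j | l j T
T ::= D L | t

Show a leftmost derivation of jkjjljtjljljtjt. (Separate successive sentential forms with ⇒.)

S ⇒ jDS   [S ::= j D S]
jDS ⇒ jkjS   [D ::= k j]
jkjS ⇒ jkjjDS   [S ::= j D S]
jkjjDS ⇒ jkjjljTS   [D ::= l j T]
jkjjljTS ⇒ jkjjljtS   [T ::= t]
jkjjljtS ⇒ jkjjljtjDS   [S ::= j D S]
jkjjljtjDS ⇒ jkjjljtjljTS   [D ::= l j T]
jkjjljtjljTS ⇒ jkjjljtjljDLS   [T ::= D L]
jkjjljtjljDLS ⇒ jkjjljtjljljTLS   [D ::= l j T]
jkjjljtjljljTLS ⇒ jkjjljtjljljtLS   [T ::= t]
jkjjljtjljljtLS ⇒ jkjjljtjljljtjS   [L ::= j]
jkjjljtjljljtjS ⇒ jkjjljtjljljtjt   [S ::= t]

S⇒jDS⇒jkjS⇒jkjjDS⇒jkjjljTS⇒jkjjljtS⇒jkjjljtjDS⇒jkjjljtjljTS⇒jkjjljtjljDLS⇒jkjjljtjljljTLS⇒jkjjljtjljljtLS⇒jkjjljtjljljtjS⇒jkjjljtjljljtjt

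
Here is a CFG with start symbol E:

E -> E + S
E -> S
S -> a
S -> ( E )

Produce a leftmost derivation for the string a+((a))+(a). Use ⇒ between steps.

E ⇒ E+S   [E -> E + S]
E+S ⇒ E+S+S   [E -> E + S]
E+S+S ⇒ S+S+S   [E -> S]
S+S+S ⇒ a+S+S   [S -> a]
a+S+S ⇒ a+(E)+S   [S -> ( E )]
a+(E)+S ⇒ a+(S)+S   [E -> S]
a+(S)+S ⇒ a+((E))+S   [S -> ( E )]
a+((E))+S ⇒ a+((S))+S   [E -> S]
a+((S))+S ⇒ a+((a))+S   [S -> a]
a+((a))+S ⇒ a+((a))+(E)   [S -> ( E )]
a+((a))+(E) ⇒ a+((a))+(S)   [E -> S]
a+((a))+(S) ⇒ a+((a))+(a)   [S -> a]

E⇒E+S⇒E+S+S⇒S+S+S⇒a+S+S⇒a+(E)+S⇒a+(S)+S⇒a+((E))+S⇒a+((S))+S⇒a+((a))+S⇒a+((a))+(E)⇒a+((a))+(S)⇒a+((a))+(a)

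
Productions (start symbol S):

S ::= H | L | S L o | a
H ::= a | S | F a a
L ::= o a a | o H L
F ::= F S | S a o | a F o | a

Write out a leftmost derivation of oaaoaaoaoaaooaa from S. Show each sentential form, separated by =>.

S=>L=>oHL=>oSL=>oSLoL=>oHLoL=>oFaaLoL=>oSaoaaLoL=>oaaoaaLoL=>oaaoaaoHLoL=>oaaoaaoaLoL=>oaaoaaoaoaaoL=>oaaoaaoaoaaooaa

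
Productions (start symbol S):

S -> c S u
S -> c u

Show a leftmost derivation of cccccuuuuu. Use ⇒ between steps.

S ⇒ cSu ⇒ ccSuu ⇒ cccSuuu ⇒ ccccSuuuu ⇒ cccccuuuuu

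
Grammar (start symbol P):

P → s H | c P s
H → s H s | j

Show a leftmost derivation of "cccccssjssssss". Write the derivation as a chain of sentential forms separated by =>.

P => cPs => ccPss => cccPsss => ccccPssss => cccccPsssss => cccccsHsssss => cccccssHssssss => cccccssjssssss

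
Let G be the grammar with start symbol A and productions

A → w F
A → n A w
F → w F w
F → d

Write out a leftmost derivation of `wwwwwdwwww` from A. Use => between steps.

A => wF   [A → w F]
wF => wwFw   [F → w F w]
wwFw => wwwFww   [F → w F w]
wwwFww => wwwwFwww   [F → w F w]
wwwwFwww => wwwwwFwwww   [F → w F w]
wwwwwFwwww => wwwwwdwwww   [F → d]

A=>wF=>wwFw=>wwwFww=>wwwwFwww=>wwwwwFwwww=>wwwwwdwwww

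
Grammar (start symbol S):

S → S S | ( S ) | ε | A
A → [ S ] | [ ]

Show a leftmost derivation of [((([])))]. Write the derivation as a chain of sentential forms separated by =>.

S => A => [S] => [SS] => [SSS] => [(S)SS] => [((S))SS] => [(((S)))SS] => [(((A)))SS] => [((([S])))SS] => [((([])))SS] => [((([])))S] => [((([])))]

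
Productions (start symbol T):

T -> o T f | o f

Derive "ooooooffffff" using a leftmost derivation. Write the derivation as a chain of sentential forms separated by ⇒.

T ⇒ oTf   [T -> o T f]
oTf ⇒ ooTff   [T -> o T f]
ooTff ⇒ oooTfff   [T -> o T f]
oooTfff ⇒ ooooTffff   [T -> o T f]
ooooTffff ⇒ oooooTfffff   [T -> o T f]
oooooTfffff ⇒ ooooooffffff   [T -> o f]

T ⇒ oTf ⇒ ooTff ⇒ oooTfff ⇒ ooooTffff ⇒ oooooTfffff ⇒ ooooooffffff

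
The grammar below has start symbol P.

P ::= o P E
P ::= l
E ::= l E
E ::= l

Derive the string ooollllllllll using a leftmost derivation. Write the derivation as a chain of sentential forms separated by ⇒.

P ⇒ oPE ⇒ ooPEE ⇒ oooPEEE ⇒ ooolEEE ⇒ ooollEEE ⇒ ooolllEEE ⇒ ooollllEE ⇒ ooolllllEE ⇒ ooollllllEE ⇒ ooolllllllE ⇒ ooollllllllE ⇒ ooolllllllllE ⇒ ooollllllllll

P ⇒ oPE   [P ::= o P E]
oPE ⇒ ooPEE   [P ::= o P E]
ooPEE ⇒ oooPEEE   [P ::= o P E]
oooPEEE ⇒ ooolEEE   [P ::= l]
ooolEEE ⇒ ooollEEE   [E ::= l E]
ooollEEE ⇒ ooolllEEE   [E ::= l E]
ooolllEEE ⇒ ooollllEE   [E ::= l]
ooollllEE ⇒ ooolllllEE   [E ::= l E]
ooolllllEE ⇒ ooollllllEE   [E ::= l E]
ooollllllEE ⇒ ooolllllllE   [E ::= l]
ooolllllllE ⇒ ooollllllllE   [E ::= l E]
ooollllllllE ⇒ ooolllllllllE   [E ::= l E]
ooolllllllllE ⇒ ooollllllllll   [E ::= l]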